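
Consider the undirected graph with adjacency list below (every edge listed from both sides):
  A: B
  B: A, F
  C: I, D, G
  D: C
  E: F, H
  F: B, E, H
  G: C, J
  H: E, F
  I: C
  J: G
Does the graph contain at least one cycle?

Yes

|V| = 10, |E| = 9, number of components = 2.
Since 9 > 10 - 2, a cycle must exist; for instance F-H-E-F.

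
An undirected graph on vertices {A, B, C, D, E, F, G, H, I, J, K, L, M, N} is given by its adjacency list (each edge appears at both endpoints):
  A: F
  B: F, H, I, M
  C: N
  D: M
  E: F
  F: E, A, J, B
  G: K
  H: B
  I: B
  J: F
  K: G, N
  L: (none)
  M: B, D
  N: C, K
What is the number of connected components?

Component: {L}
Component: {C, G, K, N}
Component: {A, B, D, E, F, H, I, J, M}

3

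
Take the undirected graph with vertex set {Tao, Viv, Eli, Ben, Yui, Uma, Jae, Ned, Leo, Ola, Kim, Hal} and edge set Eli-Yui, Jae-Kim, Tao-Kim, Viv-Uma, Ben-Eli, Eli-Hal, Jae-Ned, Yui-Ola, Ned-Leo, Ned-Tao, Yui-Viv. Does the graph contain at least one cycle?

Yes

The graph has 12 vertices, 11 edges, and 2 connected components.
Since 11 > 12 - 2, a cycle must exist; for instance Tao-Ned-Jae-Kim-Tao.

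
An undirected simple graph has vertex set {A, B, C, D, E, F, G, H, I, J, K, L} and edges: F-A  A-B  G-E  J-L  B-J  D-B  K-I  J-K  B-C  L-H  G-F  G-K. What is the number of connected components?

1

Component: {A, B, C, D, E, F, G, H, I, J, K, L}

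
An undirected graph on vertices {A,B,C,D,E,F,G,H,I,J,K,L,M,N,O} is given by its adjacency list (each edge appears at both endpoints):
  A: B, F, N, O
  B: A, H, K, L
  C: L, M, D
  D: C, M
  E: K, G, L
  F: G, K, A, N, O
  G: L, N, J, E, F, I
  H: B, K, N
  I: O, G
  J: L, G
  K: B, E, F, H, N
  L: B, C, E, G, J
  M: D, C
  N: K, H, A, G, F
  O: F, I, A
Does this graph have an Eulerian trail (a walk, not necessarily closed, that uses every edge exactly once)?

Degrees: A:4, B:4, C:3, D:2, E:3, F:5, G:6, H:3, I:2, J:2, K:5, L:5, M:2, N:5, O:3
Odd-degree vertices: C, E, F, H, K, L, N, O (8 total).
An Eulerian trail requires 0 or 2 odd-degree vertices; here there are 8.

No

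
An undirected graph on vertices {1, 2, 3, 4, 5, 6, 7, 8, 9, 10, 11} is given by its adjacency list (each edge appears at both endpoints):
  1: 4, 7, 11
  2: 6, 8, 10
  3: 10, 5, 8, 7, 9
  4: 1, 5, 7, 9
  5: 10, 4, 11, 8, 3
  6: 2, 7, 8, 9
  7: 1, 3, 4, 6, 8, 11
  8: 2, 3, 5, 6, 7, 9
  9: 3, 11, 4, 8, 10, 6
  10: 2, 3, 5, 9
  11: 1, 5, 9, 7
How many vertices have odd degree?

Degrees: 1:3, 2:3, 3:5, 4:4, 5:5, 6:4, 7:6, 8:6, 9:6, 10:4, 11:4
Odd-degree vertices: 1, 2, 3, 5.

4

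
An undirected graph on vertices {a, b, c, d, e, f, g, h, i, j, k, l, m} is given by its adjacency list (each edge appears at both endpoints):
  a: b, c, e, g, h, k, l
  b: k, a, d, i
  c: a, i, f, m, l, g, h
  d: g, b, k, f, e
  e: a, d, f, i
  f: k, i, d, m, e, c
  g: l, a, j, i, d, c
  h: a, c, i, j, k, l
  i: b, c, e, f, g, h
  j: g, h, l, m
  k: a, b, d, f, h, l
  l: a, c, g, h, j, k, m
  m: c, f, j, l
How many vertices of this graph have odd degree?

Degrees: a:7, b:4, c:7, d:5, e:4, f:6, g:6, h:6, i:6, j:4, k:6, l:7, m:4
Odd-degree vertices: a, c, d, l.

4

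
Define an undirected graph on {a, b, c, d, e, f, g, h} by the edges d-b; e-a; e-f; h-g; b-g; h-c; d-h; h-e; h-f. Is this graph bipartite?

e-f-h-e is an odd cycle (length 3), and a bipartite graph can contain only even cycles.

No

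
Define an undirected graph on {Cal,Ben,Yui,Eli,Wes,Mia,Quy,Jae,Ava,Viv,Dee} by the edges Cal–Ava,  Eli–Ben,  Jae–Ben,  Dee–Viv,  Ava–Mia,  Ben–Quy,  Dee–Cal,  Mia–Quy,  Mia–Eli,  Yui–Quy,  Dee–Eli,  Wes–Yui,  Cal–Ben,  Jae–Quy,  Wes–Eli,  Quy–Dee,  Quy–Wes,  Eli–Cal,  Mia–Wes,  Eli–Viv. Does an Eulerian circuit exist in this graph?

Degrees: Cal:4, Ben:4, Yui:2, Eli:6, Wes:4, Mia:4, Quy:6, Jae:2, Ava:2, Viv:2, Dee:4
Every vertex has even degree and the edges form a single connected piece, so an Eulerian circuit exists.

Yes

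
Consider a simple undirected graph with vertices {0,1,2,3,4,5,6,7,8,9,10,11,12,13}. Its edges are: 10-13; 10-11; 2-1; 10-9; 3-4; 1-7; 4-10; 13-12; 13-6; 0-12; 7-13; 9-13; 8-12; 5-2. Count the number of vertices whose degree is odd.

Degrees: 0:1, 1:2, 2:2, 3:1, 4:2, 5:1, 6:1, 7:2, 8:1, 9:2, 10:4, 11:1, 12:3, 13:5
Odd-degree vertices: 0, 3, 5, 6, 8, 11, 12, 13.

8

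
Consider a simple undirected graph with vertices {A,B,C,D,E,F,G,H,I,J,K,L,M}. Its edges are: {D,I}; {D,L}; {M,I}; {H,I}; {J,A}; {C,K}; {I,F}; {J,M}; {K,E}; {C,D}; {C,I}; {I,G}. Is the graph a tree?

The graph has 13 vertices and 12 edges.
It is not connected, so it is not a tree.

No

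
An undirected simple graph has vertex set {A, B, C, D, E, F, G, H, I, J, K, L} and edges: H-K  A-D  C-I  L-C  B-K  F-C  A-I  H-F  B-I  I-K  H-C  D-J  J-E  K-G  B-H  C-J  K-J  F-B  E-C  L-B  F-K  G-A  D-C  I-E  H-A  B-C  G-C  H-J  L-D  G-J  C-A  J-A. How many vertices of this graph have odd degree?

Degrees: A:6, B:6, C:10, D:4, E:3, F:4, G:4, H:6, I:5, J:7, K:6, L:3
Odd-degree vertices: E, I, J, L.

4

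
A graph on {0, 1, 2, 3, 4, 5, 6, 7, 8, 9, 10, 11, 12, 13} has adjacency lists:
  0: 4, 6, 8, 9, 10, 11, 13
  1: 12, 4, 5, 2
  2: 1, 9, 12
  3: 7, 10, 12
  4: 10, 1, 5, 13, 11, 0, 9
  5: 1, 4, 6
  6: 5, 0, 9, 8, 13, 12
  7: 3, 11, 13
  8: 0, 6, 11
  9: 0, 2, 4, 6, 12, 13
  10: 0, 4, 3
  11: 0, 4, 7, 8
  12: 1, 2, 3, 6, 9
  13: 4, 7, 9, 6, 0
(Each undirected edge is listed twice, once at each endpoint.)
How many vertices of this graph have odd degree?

10

Degrees: 0:7, 1:4, 2:3, 3:3, 4:7, 5:3, 6:6, 7:3, 8:3, 9:6, 10:3, 11:4, 12:5, 13:5
Odd-degree vertices: 0, 2, 3, 4, 5, 7, 8, 10, 12, 13.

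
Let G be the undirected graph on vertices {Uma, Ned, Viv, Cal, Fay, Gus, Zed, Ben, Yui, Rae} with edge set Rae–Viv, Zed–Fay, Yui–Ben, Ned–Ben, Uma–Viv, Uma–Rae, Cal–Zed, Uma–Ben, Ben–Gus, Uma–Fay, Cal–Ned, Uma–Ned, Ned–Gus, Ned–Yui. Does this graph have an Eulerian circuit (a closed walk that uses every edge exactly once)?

Degrees: Uma:5, Ned:5, Viv:2, Cal:2, Fay:2, Gus:2, Zed:2, Ben:4, Yui:2, Rae:2
Uma, Ned have odd degree; an Eulerian circuit needs every degree to be even, so none exists.

No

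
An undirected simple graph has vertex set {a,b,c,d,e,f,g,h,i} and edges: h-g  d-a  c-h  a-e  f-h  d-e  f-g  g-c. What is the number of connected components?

Component: {b}
Component: {i}
Component: {a, d, e}
Component: {c, f, g, h}

4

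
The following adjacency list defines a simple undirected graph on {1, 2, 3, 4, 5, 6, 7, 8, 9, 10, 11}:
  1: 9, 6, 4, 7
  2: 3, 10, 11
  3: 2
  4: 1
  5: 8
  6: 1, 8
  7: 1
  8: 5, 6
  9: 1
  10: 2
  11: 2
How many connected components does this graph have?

2

Component: {2, 3, 10, 11}
Component: {1, 4, 5, 6, 7, 8, 9}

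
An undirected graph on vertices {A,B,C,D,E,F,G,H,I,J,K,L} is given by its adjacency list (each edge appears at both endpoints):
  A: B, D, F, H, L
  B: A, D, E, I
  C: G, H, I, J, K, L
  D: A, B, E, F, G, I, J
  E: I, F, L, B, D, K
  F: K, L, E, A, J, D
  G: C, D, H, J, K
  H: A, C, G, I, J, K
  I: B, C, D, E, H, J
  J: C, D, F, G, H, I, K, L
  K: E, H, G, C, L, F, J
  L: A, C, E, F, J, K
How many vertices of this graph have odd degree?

Degrees: A:5, B:4, C:6, D:7, E:6, F:6, G:5, H:6, I:6, J:8, K:7, L:6
Odd-degree vertices: A, D, G, K.

4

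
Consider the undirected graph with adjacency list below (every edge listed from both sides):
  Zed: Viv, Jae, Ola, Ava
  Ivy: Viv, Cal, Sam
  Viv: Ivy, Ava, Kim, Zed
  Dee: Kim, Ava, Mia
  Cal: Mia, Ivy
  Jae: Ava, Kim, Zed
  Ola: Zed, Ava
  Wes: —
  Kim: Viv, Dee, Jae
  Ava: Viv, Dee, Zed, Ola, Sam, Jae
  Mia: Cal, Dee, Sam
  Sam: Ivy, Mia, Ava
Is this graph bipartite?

The cycle Ava-Zed-Viv-Ava has length 3, which is odd, so the graph is not bipartite.

No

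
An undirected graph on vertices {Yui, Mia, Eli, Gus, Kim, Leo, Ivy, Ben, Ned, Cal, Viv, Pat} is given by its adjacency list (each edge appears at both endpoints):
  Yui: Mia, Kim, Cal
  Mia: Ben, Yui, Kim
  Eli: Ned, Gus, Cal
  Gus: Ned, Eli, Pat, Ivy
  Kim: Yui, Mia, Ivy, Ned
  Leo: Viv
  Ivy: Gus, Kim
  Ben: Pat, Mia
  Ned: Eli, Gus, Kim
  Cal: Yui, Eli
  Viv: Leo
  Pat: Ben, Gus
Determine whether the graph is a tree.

The graph has 12 vertices and 15 edges.
It is not connected, so it is not a tree.

No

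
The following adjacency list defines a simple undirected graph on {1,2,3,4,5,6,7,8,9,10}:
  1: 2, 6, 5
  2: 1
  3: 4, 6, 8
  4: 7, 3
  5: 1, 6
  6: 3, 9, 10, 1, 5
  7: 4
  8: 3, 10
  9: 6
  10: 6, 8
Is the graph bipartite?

No

The cycle 5-1-6-5 has length 3, which is odd, so the graph is not bipartite.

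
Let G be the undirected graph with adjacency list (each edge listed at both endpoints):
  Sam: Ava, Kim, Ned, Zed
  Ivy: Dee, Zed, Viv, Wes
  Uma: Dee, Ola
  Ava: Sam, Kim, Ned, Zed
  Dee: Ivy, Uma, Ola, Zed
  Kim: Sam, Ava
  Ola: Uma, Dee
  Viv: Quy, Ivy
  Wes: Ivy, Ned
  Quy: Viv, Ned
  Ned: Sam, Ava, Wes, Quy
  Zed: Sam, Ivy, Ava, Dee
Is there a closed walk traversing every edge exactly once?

Yes

Degrees: Sam:4, Ivy:4, Uma:2, Ava:4, Dee:4, Kim:2, Ola:2, Viv:2, Wes:2, Quy:2, Ned:4, Zed:4
Every vertex has even degree and the edges form a single connected piece, so an Eulerian circuit exists.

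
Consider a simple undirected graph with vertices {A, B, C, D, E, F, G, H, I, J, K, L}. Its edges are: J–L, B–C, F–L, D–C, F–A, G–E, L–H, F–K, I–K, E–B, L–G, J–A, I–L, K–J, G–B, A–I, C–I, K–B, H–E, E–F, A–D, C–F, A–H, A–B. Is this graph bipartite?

No

E-B-G-E is an odd cycle (length 3), and a bipartite graph can contain only even cycles.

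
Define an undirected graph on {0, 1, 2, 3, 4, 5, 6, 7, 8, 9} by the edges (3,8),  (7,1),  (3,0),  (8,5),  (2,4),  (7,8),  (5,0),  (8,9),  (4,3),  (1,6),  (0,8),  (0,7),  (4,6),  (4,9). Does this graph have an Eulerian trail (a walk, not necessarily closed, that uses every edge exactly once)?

Degrees: 0:4, 1:2, 2:1, 3:3, 4:4, 5:2, 6:2, 7:3, 8:5, 9:2
Odd-degree vertices: 2, 3, 7, 8 (4 total).
An Eulerian trail requires 0 or 2 odd-degree vertices; here there are 4.

No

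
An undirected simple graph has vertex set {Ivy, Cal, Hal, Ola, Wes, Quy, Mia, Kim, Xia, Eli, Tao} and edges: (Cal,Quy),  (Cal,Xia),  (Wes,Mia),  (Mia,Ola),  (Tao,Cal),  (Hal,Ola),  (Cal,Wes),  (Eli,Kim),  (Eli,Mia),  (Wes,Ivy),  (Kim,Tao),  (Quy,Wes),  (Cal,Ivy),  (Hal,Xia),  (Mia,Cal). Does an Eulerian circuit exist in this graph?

Degrees: Ivy:2, Cal:6, Hal:2, Ola:2, Wes:4, Quy:2, Mia:4, Kim:2, Xia:2, Eli:2, Tao:2
Every vertex has even degree and the edges form a single connected piece, so an Eulerian circuit exists.

Yes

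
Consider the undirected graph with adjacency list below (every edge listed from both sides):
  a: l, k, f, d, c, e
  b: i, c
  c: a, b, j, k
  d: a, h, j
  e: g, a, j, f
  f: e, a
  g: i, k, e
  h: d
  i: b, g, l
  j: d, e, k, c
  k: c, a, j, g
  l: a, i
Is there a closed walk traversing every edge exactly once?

No

Degrees: a:6, b:2, c:4, d:3, e:4, f:2, g:3, h:1, i:3, j:4, k:4, l:2
Vertices with odd degree: d, g, h, i. An Eulerian circuit requires all degrees even.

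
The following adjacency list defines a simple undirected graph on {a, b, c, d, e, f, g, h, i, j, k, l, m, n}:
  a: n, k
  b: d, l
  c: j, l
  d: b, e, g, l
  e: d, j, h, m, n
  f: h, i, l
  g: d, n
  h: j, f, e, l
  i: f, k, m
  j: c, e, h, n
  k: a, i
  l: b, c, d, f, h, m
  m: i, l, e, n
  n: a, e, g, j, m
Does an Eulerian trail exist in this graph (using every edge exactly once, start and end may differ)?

No

Degrees: a:2, b:2, c:2, d:4, e:5, f:3, g:2, h:4, i:3, j:4, k:2, l:6, m:4, n:5
Odd-degree vertices: e, f, i, n (4 total).
With 4 odd-degree vertices (more than two), no single trail can use every edge.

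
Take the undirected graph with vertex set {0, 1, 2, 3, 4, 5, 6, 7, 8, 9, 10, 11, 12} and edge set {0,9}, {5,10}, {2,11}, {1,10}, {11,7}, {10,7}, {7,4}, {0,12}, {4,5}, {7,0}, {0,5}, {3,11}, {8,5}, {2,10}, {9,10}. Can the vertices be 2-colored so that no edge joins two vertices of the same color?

Yes

A valid 2-coloring puts {1, 2, 3, 5, 6, 7, 9, 12} on one side and {0, 4, 8, 10, 11} on the other; every edge crosses between the two sides.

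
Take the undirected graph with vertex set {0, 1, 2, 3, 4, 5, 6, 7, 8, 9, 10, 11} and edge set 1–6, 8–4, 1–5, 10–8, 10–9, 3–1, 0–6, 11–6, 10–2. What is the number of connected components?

Component: {7}
Component: {2, 4, 8, 9, 10}
Component: {0, 1, 3, 5, 6, 11}

3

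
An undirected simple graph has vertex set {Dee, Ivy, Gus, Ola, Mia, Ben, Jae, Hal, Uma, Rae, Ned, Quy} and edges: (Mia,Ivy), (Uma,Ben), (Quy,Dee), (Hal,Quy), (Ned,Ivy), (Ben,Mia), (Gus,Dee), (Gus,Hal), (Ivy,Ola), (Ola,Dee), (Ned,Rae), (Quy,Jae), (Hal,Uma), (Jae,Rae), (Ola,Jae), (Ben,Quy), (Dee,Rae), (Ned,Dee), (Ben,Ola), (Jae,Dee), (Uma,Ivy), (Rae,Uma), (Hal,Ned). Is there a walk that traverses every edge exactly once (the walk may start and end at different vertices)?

Yes

Degrees: Dee:6, Ivy:4, Gus:2, Ola:4, Mia:2, Ben:4, Jae:4, Hal:4, Uma:4, Rae:4, Ned:4, Quy:4
Odd-degree vertices: none (0 total).
With 0 odd-degree vertices and all edges in one connected piece, an Eulerian trail exists.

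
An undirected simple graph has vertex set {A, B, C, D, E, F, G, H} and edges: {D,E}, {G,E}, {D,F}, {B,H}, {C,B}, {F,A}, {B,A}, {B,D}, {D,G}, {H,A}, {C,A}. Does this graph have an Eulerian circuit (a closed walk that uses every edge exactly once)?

Yes

Degrees: A:4, B:4, C:2, D:4, E:2, F:2, G:2, H:2
All degrees are even and the non-isolated vertices are connected — an Eulerian circuit exists.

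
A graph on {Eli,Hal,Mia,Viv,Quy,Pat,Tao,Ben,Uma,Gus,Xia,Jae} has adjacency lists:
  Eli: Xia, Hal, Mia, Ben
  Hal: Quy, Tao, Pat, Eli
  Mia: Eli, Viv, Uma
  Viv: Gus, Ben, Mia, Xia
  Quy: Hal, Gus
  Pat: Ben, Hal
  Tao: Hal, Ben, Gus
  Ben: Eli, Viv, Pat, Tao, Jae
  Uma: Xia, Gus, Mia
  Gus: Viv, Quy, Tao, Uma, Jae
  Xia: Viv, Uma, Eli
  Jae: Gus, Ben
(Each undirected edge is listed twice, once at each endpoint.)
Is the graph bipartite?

Yes

Color {Hal, Mia, Ben, Gus, Xia} black and {Eli, Viv, Quy, Pat, Tao, Uma, Jae} white. No edge joins two same-colored vertices, so the graph is bipartite.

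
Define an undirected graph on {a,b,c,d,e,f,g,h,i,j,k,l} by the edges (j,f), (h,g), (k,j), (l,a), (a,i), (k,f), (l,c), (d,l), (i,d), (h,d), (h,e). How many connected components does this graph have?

Component: {b}
Component: {f, j, k}
Component: {a, c, d, e, g, h, i, l}

3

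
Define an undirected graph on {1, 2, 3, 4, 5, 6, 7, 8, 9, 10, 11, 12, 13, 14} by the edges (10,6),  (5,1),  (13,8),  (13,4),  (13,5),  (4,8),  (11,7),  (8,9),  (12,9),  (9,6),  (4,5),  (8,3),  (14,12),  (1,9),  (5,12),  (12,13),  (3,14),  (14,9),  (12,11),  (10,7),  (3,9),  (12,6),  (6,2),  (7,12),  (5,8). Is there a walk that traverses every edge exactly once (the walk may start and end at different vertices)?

No

Degrees: 1:2, 2:1, 3:3, 4:3, 5:5, 6:4, 7:3, 8:5, 9:6, 10:2, 11:2, 12:7, 13:4, 14:3
Odd-degree vertices: 2, 3, 4, 5, 7, 8, 12, 14 (8 total).
An Eulerian trail requires 0 or 2 odd-degree vertices; here there are 8.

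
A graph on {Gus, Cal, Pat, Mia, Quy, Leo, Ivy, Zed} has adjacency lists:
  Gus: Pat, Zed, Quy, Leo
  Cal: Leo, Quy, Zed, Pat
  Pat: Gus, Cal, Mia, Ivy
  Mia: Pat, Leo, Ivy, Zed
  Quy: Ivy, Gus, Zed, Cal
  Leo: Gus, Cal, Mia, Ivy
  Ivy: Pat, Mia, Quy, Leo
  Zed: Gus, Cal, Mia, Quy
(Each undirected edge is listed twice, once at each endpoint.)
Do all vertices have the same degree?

Degrees: Gus:4, Cal:4, Pat:4, Mia:4, Quy:4, Leo:4, Ivy:4, Zed:4
All degrees equal 4; the graph is regular.

Yes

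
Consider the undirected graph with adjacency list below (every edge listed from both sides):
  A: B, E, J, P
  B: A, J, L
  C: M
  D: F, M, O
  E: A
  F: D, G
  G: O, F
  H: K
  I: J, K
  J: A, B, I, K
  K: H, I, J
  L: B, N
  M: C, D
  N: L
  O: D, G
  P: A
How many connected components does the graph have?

Component: {C, D, F, G, M, O}
Component: {A, B, E, H, I, J, K, L, N, P}

2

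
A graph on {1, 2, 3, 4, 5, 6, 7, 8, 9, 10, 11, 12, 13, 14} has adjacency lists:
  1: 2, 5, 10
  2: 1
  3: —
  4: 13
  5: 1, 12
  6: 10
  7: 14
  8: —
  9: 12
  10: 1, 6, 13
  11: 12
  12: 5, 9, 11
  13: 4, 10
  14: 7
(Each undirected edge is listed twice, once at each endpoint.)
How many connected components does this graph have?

4

Component: {3}
Component: {8}
Component: {7, 14}
Component: {1, 2, 4, 5, 6, 9, 10, 11, 12, 13}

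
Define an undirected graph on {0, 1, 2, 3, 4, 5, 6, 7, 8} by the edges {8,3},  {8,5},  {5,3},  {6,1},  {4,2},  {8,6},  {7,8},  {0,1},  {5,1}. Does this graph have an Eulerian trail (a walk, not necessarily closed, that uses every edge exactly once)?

No

Degrees: 0:1, 1:3, 2:1, 3:2, 4:1, 5:3, 6:2, 7:1, 8:4
Odd-degree vertices: 0, 1, 2, 4, 5, 7 (6 total).
An Eulerian trail requires 0 or 2 odd-degree vertices; here there are 6.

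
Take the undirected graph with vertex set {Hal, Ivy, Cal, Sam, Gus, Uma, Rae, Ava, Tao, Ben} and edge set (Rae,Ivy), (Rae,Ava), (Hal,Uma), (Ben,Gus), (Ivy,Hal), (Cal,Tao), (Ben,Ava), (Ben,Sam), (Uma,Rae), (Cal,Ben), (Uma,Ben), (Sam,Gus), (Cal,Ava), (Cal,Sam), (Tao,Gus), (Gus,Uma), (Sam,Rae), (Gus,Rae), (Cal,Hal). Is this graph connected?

Yes

A breadth-first search from Hal visits Hal, Cal, Ivy, Uma, Sam, Ava, Tao, Ben, Rae, Gus — all 10 vertices — so the graph is connected.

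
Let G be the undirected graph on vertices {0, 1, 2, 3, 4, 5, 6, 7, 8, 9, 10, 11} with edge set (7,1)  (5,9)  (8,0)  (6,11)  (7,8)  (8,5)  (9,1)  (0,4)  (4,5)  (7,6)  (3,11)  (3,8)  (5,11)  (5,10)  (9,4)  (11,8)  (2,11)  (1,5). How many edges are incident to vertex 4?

Neighbors of 4: 0, 5, 9.

3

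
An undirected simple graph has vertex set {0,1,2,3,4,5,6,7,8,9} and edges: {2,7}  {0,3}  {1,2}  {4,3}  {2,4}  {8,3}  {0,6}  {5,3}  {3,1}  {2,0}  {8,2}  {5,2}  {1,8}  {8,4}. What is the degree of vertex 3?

5

Neighbors of 3: 0, 1, 4, 5, 8.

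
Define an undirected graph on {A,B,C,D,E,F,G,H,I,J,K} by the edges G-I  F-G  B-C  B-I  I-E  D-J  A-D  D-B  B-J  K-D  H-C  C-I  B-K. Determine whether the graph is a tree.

No

The graph has 11 vertices and 13 edges.
Connected but with 13 > 10 edges, so it has a cycle and is not a tree.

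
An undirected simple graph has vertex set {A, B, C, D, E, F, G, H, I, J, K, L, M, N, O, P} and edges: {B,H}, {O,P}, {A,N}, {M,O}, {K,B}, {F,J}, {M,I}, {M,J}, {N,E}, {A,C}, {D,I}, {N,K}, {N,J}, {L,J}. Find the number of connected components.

Component: {G}
Component: {A, B, C, D, E, F, H, I, J, K, L, M, N, O, P}

2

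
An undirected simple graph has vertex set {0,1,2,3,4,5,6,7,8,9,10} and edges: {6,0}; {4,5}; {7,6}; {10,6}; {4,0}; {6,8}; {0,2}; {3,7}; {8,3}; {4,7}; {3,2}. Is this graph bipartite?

No

0-2-3-7-6-0 is an odd cycle (length 5), and a bipartite graph can contain only even cycles.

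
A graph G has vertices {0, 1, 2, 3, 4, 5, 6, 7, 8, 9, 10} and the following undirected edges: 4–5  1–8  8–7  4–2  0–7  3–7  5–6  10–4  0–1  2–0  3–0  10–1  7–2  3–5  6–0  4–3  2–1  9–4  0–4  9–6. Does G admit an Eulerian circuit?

Degrees: 0:6, 1:4, 2:4, 3:4, 4:6, 5:3, 6:3, 7:4, 8:2, 9:2, 10:2
5, 6 have odd degree; an Eulerian circuit needs every degree to be even, so none exists.

No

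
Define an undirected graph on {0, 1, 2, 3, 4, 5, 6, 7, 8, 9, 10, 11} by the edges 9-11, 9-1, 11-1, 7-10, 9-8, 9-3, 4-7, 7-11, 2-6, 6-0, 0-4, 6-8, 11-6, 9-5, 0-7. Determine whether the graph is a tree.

|V| = 12, |E| = 15.
Connected but with 15 > 11 edges, so it has a cycle and is not a tree.

No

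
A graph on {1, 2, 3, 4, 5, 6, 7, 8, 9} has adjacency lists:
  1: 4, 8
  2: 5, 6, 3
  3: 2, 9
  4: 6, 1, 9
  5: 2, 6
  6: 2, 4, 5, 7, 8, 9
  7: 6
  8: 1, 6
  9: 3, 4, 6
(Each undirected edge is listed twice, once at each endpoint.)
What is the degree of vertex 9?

3

Neighbors of 9: 3, 4, 6.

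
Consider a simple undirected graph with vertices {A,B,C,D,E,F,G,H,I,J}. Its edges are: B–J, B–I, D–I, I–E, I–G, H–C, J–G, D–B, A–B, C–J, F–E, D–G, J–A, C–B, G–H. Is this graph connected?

Yes

A breadth-first search from A visits A, B, J, D, C, I, G, H, E, F — all 10 vertices — so the graph is connected.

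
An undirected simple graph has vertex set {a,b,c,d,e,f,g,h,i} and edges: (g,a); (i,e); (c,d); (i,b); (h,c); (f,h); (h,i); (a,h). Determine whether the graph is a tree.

The graph has 9 vertices and 8 edges.
Connected and |E| = |V| - 1, which characterizes a tree.

Yes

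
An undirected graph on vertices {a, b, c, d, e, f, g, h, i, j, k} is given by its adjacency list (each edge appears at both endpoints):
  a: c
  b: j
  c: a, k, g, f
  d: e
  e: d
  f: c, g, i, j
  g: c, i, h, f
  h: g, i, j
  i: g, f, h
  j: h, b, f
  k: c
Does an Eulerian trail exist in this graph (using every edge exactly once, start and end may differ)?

No

Degrees: a:1, b:1, c:4, d:1, e:1, f:4, g:4, h:3, i:3, j:3, k:1
Odd-degree vertices: a, b, d, e, h, i, j, k (8 total).
With 8 odd-degree vertices (more than two), no single trail can use every edge.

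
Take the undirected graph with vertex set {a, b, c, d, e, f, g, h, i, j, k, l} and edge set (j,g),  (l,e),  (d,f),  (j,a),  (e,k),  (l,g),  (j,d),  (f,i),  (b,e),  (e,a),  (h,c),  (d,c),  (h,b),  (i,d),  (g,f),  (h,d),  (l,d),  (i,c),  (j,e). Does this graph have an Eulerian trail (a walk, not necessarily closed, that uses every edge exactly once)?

Degrees: a:2, b:2, c:3, d:6, e:5, f:3, g:3, h:3, i:3, j:4, k:1, l:3
Odd-degree vertices: c, e, f, g, h, i, k, l (8 total).
With 8 odd-degree vertices (more than two), no single trail can use every edge.

No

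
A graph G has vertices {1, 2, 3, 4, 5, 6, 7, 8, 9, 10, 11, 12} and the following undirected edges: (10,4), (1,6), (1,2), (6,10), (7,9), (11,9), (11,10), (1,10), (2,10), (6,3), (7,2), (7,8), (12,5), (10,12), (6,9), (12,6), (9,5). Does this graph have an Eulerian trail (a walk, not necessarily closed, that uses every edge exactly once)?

Degrees: 1:3, 2:3, 3:1, 4:1, 5:2, 6:5, 7:3, 8:1, 9:4, 10:6, 11:2, 12:3
Odd-degree vertices: 1, 2, 3, 4, 6, 7, 8, 12 (8 total).
With 8 odd-degree vertices (more than two), no single trail can use every edge.

No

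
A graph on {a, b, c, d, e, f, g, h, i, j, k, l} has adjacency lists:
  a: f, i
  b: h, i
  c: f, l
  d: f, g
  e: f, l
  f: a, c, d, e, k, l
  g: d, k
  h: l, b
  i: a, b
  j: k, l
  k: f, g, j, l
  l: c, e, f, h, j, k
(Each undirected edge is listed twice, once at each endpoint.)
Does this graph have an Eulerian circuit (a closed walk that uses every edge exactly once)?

Degrees: a:2, b:2, c:2, d:2, e:2, f:6, g:2, h:2, i:2, j:2, k:4, l:6
Every vertex has even degree and the edges form a single connected piece, so an Eulerian circuit exists.

Yes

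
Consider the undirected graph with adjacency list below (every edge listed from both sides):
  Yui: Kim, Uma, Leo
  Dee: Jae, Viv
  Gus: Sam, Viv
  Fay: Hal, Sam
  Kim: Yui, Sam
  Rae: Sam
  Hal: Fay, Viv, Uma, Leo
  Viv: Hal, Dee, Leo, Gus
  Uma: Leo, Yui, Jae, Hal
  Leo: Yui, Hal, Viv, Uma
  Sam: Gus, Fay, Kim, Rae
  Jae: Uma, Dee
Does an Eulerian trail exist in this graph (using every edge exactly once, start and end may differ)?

Degrees: Yui:3, Dee:2, Gus:2, Fay:2, Kim:2, Rae:1, Hal:4, Viv:4, Uma:4, Leo:4, Sam:4, Jae:2
Odd-degree vertices: Yui, Rae (2 total).
The non-isolated vertices are connected and exactly 2 have odd degree, so an Eulerian trail exists (from Yui to Rae).

Yes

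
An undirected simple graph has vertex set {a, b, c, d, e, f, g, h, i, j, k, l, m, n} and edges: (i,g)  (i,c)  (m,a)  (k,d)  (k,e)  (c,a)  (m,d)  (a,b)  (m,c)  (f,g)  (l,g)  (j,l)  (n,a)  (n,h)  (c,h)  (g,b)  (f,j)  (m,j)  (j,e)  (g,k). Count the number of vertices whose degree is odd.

Degrees: a:4, b:2, c:4, d:2, e:2, f:2, g:5, h:2, i:2, j:4, k:3, l:2, m:4, n:2
Odd-degree vertices: g, k.

2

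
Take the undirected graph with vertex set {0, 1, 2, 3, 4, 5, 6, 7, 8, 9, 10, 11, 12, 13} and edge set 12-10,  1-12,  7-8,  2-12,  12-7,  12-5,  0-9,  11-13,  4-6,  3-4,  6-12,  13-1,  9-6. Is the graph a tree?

Yes

The graph has 14 vertices and 13 edges.
It is connected with exactly 13 edges, hence acyclic — it is a tree.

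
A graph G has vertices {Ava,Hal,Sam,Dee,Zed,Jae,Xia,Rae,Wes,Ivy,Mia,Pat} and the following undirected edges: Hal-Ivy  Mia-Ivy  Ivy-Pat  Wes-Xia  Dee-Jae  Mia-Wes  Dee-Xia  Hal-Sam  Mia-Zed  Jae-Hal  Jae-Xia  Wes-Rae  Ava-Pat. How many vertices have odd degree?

10

Degrees: Ava:1, Hal:3, Sam:1, Dee:2, Zed:1, Jae:3, Xia:3, Rae:1, Wes:3, Ivy:3, Mia:3, Pat:2
Odd-degree vertices: Ava, Hal, Sam, Zed, Jae, Xia, Rae, Wes, Ivy, Mia.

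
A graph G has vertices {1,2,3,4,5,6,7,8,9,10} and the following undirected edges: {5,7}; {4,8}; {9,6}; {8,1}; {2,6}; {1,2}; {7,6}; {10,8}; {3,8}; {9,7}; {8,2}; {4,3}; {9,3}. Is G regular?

No

Degrees: 1:2, 2:3, 3:3, 4:2, 5:1, 6:3, 7:3, 8:5, 9:3, 10:1
Degrees are not all equal (e.g. deg(5)=1 but deg(8)=5); not regular.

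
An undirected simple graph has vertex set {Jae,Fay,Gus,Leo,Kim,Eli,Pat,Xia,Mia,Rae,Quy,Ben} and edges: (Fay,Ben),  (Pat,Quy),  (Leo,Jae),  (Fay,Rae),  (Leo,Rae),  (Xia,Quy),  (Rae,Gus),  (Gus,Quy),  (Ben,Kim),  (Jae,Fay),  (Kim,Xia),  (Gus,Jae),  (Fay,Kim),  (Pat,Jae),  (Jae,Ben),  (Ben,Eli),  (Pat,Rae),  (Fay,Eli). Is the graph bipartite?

No

Eli-Fay-Ben-Eli is an odd cycle (length 3), and a bipartite graph can contain only even cycles.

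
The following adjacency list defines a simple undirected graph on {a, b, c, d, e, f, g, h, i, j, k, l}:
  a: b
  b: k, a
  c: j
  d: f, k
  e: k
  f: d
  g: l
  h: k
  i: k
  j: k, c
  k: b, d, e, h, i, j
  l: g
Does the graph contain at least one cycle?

No

|V| = 12, |E| = 10, number of components = 2.
A forest on 12 vertices with 2 components has exactly 10 edges, which matches — so no cycle.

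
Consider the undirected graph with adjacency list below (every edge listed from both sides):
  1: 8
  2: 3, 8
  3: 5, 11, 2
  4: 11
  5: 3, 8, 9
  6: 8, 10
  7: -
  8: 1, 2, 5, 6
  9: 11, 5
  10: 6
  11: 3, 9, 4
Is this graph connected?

Component: {7}
Component: {1, 2, 3, 4, 5, 6, 8, 9, 10, 11}
There are 2 separate components, so the graph is not connected.

No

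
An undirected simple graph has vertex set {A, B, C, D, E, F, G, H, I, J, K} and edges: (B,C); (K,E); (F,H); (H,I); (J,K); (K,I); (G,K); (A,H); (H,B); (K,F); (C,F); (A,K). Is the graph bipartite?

Yes

Partition the vertices as {C, D, H, K} vs {A, B, E, F, G, I, J}. Each listed edge has one endpoint in each part, so the graph is bipartite.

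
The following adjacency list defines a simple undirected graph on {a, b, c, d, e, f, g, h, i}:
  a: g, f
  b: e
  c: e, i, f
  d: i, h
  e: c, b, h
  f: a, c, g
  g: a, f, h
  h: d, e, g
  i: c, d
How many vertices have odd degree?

Degrees: a:2, b:1, c:3, d:2, e:3, f:3, g:3, h:3, i:2
Odd-degree vertices: b, c, e, f, g, h.

6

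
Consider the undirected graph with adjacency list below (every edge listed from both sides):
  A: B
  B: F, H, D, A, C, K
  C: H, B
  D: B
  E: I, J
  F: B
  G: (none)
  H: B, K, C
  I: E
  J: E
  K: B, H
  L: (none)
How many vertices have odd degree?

Degrees: A:1, B:6, C:2, D:1, E:2, F:1, G:0, H:3, I:1, J:1, K:2, L:0
Odd-degree vertices: A, D, F, H, I, J.

6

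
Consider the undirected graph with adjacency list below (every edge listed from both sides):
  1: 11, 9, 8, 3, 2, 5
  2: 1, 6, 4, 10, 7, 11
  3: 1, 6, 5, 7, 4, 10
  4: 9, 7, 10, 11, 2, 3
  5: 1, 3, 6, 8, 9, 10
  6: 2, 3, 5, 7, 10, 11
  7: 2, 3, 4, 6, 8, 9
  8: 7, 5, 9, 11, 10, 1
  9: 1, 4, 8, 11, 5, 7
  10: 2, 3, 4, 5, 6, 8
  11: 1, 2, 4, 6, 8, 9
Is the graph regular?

Degrees: 1:6, 2:6, 3:6, 4:6, 5:6, 6:6, 7:6, 8:6, 9:6, 10:6, 11:6
Every vertex has degree 6, so the graph is 6-regular.

Yes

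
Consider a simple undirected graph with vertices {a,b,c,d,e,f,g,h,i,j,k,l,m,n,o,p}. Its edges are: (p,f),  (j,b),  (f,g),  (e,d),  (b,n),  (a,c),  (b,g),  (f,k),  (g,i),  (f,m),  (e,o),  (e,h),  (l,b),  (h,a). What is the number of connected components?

Component: {a, c, d, e, h, o}
Component: {b, f, g, i, j, k, l, m, n, p}

2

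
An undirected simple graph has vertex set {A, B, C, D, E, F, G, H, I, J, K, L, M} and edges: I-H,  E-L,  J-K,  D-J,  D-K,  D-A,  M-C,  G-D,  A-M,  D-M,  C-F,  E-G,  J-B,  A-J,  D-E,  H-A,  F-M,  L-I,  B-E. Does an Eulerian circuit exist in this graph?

Degrees: A:4, B:2, C:2, D:6, E:4, F:2, G:2, H:2, I:2, J:4, K:2, L:2, M:4
Every vertex has even degree and the edges form a single connected piece, so an Eulerian circuit exists.

Yes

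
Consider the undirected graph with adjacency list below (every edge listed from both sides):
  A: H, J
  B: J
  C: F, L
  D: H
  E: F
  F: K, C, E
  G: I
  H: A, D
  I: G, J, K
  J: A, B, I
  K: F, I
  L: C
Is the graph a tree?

The graph has 12 vertices and 11 edges.
Connected and |E| = |V| - 1, which characterizes a tree.

Yes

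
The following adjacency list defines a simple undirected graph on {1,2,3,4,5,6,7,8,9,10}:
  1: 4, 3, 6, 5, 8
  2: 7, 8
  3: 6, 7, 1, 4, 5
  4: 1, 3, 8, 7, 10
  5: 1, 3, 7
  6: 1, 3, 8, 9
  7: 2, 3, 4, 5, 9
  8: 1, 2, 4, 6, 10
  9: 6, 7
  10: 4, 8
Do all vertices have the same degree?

Degrees: 1:5, 2:2, 3:5, 4:5, 5:3, 6:4, 7:5, 8:5, 9:2, 10:2
Degrees are not all equal (e.g. deg(2)=2 but deg(1)=5); not regular.

No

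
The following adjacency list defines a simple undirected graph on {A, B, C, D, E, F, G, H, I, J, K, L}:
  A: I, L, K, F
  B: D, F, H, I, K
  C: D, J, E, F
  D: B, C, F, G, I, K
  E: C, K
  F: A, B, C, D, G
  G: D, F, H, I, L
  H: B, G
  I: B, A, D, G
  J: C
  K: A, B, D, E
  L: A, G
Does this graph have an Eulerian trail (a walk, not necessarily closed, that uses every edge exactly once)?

Degrees: A:4, B:5, C:4, D:6, E:2, F:5, G:5, H:2, I:4, J:1, K:4, L:2
Odd-degree vertices: B, F, G, J (4 total).
With 4 odd-degree vertices (more than two), no single trail can use every edge.

No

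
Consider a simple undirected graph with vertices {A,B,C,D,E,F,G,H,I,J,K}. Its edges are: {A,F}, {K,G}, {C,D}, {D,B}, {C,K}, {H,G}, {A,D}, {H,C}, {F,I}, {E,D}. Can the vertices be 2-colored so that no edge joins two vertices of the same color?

Yes

Color {D, F, H, J, K} black and {A, B, C, E, G, I} white. No edge joins two same-colored vertices, so the graph is bipartite.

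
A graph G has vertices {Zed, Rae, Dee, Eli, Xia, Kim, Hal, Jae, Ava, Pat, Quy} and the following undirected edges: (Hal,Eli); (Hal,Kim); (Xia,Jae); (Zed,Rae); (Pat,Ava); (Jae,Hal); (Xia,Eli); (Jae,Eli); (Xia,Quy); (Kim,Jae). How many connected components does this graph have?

Component: {Dee}
Component: {Zed, Rae}
Component: {Ava, Pat}
Component: {Eli, Xia, Kim, Hal, Jae, Quy}

4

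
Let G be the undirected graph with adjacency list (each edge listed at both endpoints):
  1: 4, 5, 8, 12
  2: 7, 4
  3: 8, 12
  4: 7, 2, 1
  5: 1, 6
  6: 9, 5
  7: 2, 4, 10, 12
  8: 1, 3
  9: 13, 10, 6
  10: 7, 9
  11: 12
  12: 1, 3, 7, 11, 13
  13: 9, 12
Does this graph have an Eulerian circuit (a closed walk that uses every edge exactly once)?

No

Degrees: 1:4, 2:2, 3:2, 4:3, 5:2, 6:2, 7:4, 8:2, 9:3, 10:2, 11:1, 12:5, 13:2
Vertices with odd degree: 4, 9, 11, 12. An Eulerian circuit requires all degrees even.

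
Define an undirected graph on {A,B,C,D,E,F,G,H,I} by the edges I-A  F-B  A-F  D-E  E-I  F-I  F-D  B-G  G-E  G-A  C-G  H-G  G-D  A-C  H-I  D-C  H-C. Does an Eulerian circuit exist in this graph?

Degrees: A:4, B:2, C:4, D:4, E:3, F:4, G:6, H:3, I:4
Vertices with odd degree: E, H. An Eulerian circuit requires all degrees even.

No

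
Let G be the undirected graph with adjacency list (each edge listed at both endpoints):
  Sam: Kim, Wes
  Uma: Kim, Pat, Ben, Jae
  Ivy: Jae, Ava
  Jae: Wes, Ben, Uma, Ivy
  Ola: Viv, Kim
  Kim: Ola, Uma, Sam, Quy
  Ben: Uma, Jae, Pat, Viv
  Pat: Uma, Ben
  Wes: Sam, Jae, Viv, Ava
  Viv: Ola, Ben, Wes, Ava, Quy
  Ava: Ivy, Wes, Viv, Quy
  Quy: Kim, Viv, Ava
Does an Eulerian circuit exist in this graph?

No

Degrees: Sam:2, Uma:4, Ivy:2, Jae:4, Ola:2, Kim:4, Ben:4, Pat:2, Wes:4, Viv:5, Ava:4, Quy:3
Vertices with odd degree: Viv, Quy. An Eulerian circuit requires all degrees even.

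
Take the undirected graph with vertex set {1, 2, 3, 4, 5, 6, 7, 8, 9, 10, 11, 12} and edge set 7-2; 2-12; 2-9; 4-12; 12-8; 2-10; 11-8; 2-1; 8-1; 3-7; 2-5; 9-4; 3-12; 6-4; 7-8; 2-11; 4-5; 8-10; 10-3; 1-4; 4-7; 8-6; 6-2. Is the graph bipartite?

Yes

A valid 2-coloring puts {2, 3, 4, 8} on one side and {1, 5, 6, 7, 9, 10, 11, 12} on the other; every edge crosses between the two sides.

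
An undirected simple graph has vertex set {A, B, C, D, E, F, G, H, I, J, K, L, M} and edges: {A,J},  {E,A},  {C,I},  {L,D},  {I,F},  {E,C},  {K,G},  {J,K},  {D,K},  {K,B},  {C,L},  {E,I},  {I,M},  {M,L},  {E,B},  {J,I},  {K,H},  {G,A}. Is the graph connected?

Starting from A and exploring outward reaches every vertex (A, E, J, G, C, I, B, K, L, F, M, D, H); the graph is connected.

Yes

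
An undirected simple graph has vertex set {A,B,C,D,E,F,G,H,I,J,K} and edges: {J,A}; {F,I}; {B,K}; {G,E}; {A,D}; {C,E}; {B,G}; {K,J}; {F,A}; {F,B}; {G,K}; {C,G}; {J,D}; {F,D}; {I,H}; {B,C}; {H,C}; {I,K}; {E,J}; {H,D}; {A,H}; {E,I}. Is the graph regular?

Yes

Degrees: A:4, B:4, C:4, D:4, E:4, F:4, G:4, H:4, I:4, J:4, K:4
Every vertex has degree 4, so the graph is 4-regular.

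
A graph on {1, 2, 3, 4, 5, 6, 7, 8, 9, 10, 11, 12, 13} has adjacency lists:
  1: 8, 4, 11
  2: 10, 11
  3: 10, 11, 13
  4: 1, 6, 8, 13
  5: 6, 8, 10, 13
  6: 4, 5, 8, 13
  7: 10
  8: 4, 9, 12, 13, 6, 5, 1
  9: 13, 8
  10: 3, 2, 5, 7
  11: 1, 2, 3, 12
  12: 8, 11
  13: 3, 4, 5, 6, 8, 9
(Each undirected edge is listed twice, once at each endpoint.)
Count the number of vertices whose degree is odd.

Degrees: 1:3, 2:2, 3:3, 4:4, 5:4, 6:4, 7:1, 8:7, 9:2, 10:4, 11:4, 12:2, 13:6
Odd-degree vertices: 1, 3, 7, 8.

4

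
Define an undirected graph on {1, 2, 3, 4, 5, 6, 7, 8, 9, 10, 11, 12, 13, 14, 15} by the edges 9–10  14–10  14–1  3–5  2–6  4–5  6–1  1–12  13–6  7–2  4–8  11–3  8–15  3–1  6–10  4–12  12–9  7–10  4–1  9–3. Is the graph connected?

Starting from 1 and exploring outward reaches every vertex (1, 3, 6, 4, 12, 14, 11, 9, 5, 2, 13, 10, 8, 7, 15); the graph is connected.

Yes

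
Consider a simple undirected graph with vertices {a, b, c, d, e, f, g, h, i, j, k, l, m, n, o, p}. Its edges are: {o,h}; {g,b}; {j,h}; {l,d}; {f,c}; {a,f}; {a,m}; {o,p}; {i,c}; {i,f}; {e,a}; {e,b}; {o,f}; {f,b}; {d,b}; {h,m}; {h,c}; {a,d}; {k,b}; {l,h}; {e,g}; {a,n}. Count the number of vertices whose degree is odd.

12

Degrees: a:5, b:5, c:3, d:3, e:3, f:5, g:2, h:5, i:2, j:1, k:1, l:2, m:2, n:1, o:3, p:1
Odd-degree vertices: a, b, c, d, e, f, h, j, k, n, o, p.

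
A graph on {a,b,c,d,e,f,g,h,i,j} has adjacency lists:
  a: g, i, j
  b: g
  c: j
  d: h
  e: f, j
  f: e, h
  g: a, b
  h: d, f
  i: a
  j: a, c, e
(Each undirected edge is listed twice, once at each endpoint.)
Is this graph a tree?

The graph has 10 vertices and 9 edges.
It is connected with exactly 9 edges, hence acyclic — it is a tree.

Yes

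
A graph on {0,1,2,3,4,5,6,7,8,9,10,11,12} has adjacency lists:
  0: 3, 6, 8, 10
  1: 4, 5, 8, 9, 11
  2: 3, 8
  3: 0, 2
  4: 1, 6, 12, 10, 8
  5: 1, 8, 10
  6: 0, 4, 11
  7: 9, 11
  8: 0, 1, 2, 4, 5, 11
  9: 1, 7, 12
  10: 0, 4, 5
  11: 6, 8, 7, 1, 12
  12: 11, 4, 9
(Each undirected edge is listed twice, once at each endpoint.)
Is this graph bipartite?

No

The cycle 8-1-11-8 has length 3, which is odd, so the graph is not bipartite.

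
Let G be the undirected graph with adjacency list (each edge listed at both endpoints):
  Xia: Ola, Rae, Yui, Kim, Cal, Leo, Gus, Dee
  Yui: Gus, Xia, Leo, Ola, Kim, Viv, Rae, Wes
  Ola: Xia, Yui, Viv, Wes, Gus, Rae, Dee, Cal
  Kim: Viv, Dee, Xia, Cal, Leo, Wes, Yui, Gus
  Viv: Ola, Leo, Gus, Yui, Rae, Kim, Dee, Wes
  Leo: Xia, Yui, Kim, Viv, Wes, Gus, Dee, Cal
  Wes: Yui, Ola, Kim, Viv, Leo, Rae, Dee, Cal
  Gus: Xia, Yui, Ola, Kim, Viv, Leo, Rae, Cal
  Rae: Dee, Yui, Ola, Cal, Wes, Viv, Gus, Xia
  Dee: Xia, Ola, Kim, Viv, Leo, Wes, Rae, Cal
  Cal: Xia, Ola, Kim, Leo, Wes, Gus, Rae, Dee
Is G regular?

Yes

Degrees: Xia:8, Yui:8, Ola:8, Kim:8, Viv:8, Leo:8, Wes:8, Gus:8, Rae:8, Dee:8, Cal:8
Every vertex has degree 8, so the graph is 8-regular.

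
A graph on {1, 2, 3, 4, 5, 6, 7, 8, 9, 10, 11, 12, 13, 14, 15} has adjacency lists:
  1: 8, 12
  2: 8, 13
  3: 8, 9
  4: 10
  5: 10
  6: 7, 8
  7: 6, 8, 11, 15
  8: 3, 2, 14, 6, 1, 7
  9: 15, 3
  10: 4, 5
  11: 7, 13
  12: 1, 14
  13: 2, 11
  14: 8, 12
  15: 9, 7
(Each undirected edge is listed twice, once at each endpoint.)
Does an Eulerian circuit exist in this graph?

No

Degrees: 1:2, 2:2, 3:2, 4:1, 5:1, 6:2, 7:4, 8:6, 9:2, 10:2, 11:2, 12:2, 13:2, 14:2, 15:2
4, 5 have odd degree; an Eulerian circuit needs every degree to be even, so none exists.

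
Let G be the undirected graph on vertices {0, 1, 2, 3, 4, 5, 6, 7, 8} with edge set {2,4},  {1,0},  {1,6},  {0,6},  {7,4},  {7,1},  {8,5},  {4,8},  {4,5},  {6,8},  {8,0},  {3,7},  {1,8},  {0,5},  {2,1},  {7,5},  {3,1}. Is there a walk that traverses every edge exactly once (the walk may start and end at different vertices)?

Degrees: 0:4, 1:6, 2:2, 3:2, 4:4, 5:4, 6:3, 7:4, 8:5
Odd-degree vertices: 6, 8 (2 total).
The non-isolated vertices are connected and exactly 2 have odd degree, so an Eulerian trail exists (from 6 to 8).

Yes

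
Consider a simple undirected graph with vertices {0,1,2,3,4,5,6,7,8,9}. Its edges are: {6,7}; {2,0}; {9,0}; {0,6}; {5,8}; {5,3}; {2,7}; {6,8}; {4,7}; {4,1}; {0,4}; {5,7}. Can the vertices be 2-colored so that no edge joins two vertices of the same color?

Partition the vertices as {2, 4, 5, 6, 9} vs {0, 1, 3, 7, 8}. Each listed edge has one endpoint in each part, so the graph is bipartite.

Yes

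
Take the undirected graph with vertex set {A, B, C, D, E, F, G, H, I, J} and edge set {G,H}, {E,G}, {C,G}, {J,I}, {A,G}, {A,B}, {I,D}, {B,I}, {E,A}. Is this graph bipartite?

No

The cycle E-G-A-E has length 3, which is odd, so the graph is not bipartite.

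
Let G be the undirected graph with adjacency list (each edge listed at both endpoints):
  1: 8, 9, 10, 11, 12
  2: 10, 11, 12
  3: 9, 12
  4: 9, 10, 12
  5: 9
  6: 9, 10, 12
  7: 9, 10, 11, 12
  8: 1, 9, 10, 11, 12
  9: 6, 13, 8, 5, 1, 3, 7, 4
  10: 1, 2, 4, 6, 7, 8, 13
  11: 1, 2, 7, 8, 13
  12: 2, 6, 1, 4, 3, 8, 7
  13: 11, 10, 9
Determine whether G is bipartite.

The cycle 1-8-11-1 has length 3, which is odd, so the graph is not bipartite.

No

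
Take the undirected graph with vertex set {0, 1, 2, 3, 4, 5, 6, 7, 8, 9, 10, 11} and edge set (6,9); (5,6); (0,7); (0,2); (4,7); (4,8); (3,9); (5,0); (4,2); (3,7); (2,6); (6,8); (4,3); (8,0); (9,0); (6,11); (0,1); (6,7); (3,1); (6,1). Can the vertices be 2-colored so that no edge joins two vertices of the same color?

The cycle 7-3-4-7 has length 3, which is odd, so the graph is not bipartite.

No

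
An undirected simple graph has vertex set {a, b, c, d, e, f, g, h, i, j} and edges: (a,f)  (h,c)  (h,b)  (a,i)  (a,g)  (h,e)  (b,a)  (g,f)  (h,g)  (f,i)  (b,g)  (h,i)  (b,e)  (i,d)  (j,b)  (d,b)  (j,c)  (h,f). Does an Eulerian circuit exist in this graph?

Yes

Degrees: a:4, b:6, c:2, d:2, e:2, f:4, g:4, h:6, i:4, j:2
Every vertex has even degree and the edges form a single connected piece, so an Eulerian circuit exists.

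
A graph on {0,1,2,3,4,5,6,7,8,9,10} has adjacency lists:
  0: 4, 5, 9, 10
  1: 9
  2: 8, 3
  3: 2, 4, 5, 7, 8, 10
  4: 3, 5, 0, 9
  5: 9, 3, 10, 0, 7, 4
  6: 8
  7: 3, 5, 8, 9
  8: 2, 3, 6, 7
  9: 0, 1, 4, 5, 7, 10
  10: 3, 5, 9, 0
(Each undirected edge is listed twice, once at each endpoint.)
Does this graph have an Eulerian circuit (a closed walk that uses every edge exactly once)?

No

Degrees: 0:4, 1:1, 2:2, 3:6, 4:4, 5:6, 6:1, 7:4, 8:4, 9:6, 10:4
Vertices with odd degree: 1, 6. An Eulerian circuit requires all degrees even.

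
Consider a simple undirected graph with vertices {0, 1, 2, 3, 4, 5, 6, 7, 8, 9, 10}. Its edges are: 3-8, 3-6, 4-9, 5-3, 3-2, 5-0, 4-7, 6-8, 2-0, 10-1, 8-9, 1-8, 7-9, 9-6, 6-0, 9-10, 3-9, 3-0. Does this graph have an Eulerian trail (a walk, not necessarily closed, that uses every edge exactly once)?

Degrees: 0:4, 1:2, 2:2, 3:6, 4:2, 5:2, 6:4, 7:2, 8:4, 9:6, 10:2
Odd-degree vertices: none (0 total).
With 0 odd-degree vertices and all edges in one connected piece, an Eulerian trail exists.

Yes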